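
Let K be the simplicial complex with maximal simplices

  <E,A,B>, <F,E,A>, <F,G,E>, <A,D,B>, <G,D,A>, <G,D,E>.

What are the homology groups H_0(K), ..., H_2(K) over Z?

H_0 ≅ Z,  H_1 ≅ Z,  H_2 = 0.

Fix the vertex order A < B < D < E < F < G and write every simplex with vertices in increasing order. Then dim K = 2 and the simplices of K are:

  0-simplices (6): A, B, D, E, F, G
  1-simplices (12): AB, AD, AE, AF, AG, BD, BE, DE, DG, EF, EG, FG
  2-simplices (6): ABD, ABE, ADG, AEF, DEG, EFG

giving chain groups C_0 ≅ Z^6, C_1 ≅ Z^12, C_2 ≅ Z^6.

∂_1: C_1 → C_0 maps an edge to its endpoints' difference, ∂[p,q] = q − p. For instance
  ∂BE = E − B.
As a 6×12 matrix over Z this has rank 5, with invariant factors (1,1,1,1,1).

∂_2: C_2 → C_1 acts by ∂[p,q,r] = [q,r] − [p,r] + [p,q]. For instance
  ∂EFG = FG − EG + EF,
  ∂ADG = DG − AG + AD.
This gives a 12×6 integer matrix of rank 6; reducing to Smith normal form yields diagonal entries (1,1,1,1,1,1).

Now H_k = ker ∂_k / im ∂_{k+1}, so:

  H_0: rank C_0 − rank ∂_1 = 6 − 5 = 1, and the invariant factors of ∂_1 are all 1, so H_0 ≅ Z.
  H_1: rank ker ∂_1 − rank ∂_2 = (12 − 5) − 6 = 1, and the invariant factors of ∂_2 are all 1, so H_1 ≅ Z.
  H_2: rank ker ∂_2 − rank ∂_3 = (6 − 6) − 0 = 0, and there is no ∂_3, so H_2 ≅ 0.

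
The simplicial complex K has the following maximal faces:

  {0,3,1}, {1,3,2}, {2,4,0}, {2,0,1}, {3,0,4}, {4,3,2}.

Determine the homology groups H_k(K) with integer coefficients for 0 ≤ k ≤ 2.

H_0 ≅ Z,  H_1 = 0,  H_2 ≅ Z.

Order the vertices as 0 < 1 < 2 < 3 < 4. Listing each simplex with vertices in this order, K has dimension 2 with simplices:

  0-simplices (5): [0], [1], [2], [3], [4]
  1-simplices (9): [0,1], [0,2], [0,3], [0,4], [1,2], [1,3], [2,3], [2,4], [3,4]
  2-simplices (6): [0,1,2], [0,1,3], [0,2,4], [0,3,4], [1,2,3], [2,3,4]

so the chain groups are C_0 ≅ Z^5, C_1 ≅ Z^9, C_2 ≅ Z^6.

Boundary ∂_1: C_1 → C_0 maps an edge to its endpoints' difference, ∂[p,q] = q − p. For instance
  ∂[1,2] = [2] − [1].
This gives a 5×9 integer matrix of rank 4; reducing to Smith normal form yields diagonal entries (1,1,1,1).

∂_2: C_2 → C_1 sends each 2-simplex [p,q,r] to [q,r] − [p,r] + [p,q]. For instance
  ∂[0,3,4] = [3,4] − [0,4] + [0,3],
  ∂[0,1,3] = [1,3] − [0,3] + [0,1].
As a 9×6 matrix over Z this has rank 5, with invariant factors (1,1,1,1,1).

Now H_k = ker ∂_k / im ∂_{k+1}, so:

  H_0: rank C_0 − rank ∂_1 = 5 − 4 = 1, and the invariant factors of ∂_1 are all 1, so H_0 = Z.
  H_1: rank ker ∂_1 − rank ∂_2 = (9 − 4) − 5 = 0, and the invariant factors of ∂_2 are all 1, so H_1 = 0.
  H_2: rank ker ∂_2 − rank ∂_3 = (6 − 5) − 0 = 1, and there is no ∂_3, so H_2 = Z.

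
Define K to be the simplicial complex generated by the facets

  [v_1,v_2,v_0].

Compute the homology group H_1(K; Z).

Order the vertices as v_0 < v_1 < v_2. Listing each simplex with vertices in this order, K has dimension 2 with simplices:

  0-simplices (3): [v_0], [v_1], [v_2]
  1-simplices (3): [v_0,v_1], [v_0,v_2], [v_1,v_2]
  2-simplices (1): [v_0,v_1,v_2]

Hence C_0 ≅ Z^3, C_1 ≅ Z^3, C_2 ≅ Z^1.

The boundary map ∂_1: C_1 → C_0 is given by ∂[p,q] = [q] − [p].
As a 3×3 matrix over Z this has rank 2, with invariant factors (1,1).

Boundary ∂_2: C_2 → C_1 sends each 2-simplex [p,q,r] to [q,r] − [p,r] + [p,q]. For instance
  ∂[v_0,v_1,v_2] = [v_1,v_2] − [v_0,v_2] + [v_0,v_1].
The 3×1 boundary matrix has rank 1 and Smith normal form diag(1).

Now H_k = ker ∂_k / im ∂_{k+1}, so:

  H_1: rank ker ∂_1 − rank ∂_2 = (3 − 2) − 1 = 0, and the invariant factors of ∂_2 are all 1, so H_1 ≅ 0.

H_1 ≅ 0.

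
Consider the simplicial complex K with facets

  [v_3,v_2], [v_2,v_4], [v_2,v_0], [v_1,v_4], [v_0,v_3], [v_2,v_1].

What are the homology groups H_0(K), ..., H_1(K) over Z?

H_0 = Z,  H_1 = Z^2.

K has 5 vertices, 6 edges.
rank ∂_0 = 0, rank ∂_1 = 4 ⇒ b_0 = 5 − 0 − 4 = 1; all invariant factors of ∂_1 are 1 so no torsion. So H_0 ≅ Z.
rank ∂_1 = 4, rank ∂_2 = 0 ⇒ b_1 = 6 − 4 − 0 = 2. So H_1 ≅ Z^2.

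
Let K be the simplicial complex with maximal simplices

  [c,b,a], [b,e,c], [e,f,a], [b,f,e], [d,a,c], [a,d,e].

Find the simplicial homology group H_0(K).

K has 6 vertices, 12 edges, 6 triangles.
rank ∂_0 = 0, rank ∂_1 = 5 ⇒ b_0 = 6 − 0 − 5 = 1; all invariant factors of ∂_1 are 1 so no torsion. So H_0 = Z.

H_0 ≅ Z.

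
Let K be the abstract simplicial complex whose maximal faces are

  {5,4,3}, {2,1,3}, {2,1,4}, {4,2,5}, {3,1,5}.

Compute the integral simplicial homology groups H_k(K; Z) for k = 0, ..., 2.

H_0 = Z,  H_1 = Z,  H_2 = 0.

We work with the vertex ordering 1 < 2 < 3 < 4 < 5. The simplices of K, each written with vertices in increasing order, are:

  0-simplices (5): [1], [2], [3], [4], [5]
  1-simplices (10): [1,2], [1,3], [1,4], [1,5], [2,3], [2,4], [2,5], [3,4], [3,5], [4,5]
  2-simplices (5): [1,2,3], [1,2,4], [1,3,5], [2,4,5], [3,4,5]

Hence C_0 ≅ Z^5, C_1 ≅ Z^10, C_2 ≅ Z^5.

∂_1: C_1 → C_0 is given by ∂[p,q] = [q] − [p]. For instance
  ∂[2,5] = [5] − [2].
As a 5×10 matrix over Z this has rank 4, with invariant factors (1,1,1,1).

The boundary map ∂_2: C_2 → C_1 sends each 2-simplex [p,q,r] to [q,r] − [p,r] + [p,q]. For instance
  ∂[1,3,5] = [3,5] − [1,5] + [1,3],
  ∂[3,4,5] = [4,5] − [3,5] + [3,4].
This gives a 10×5 integer matrix of rank 5; reducing to Smith normal form yields diagonal entries (1,1,1,1,1).

From H_k ≅ ker(∂_k) / im(∂_{k+1}) we obtain:

  H_0: rank C_0 − rank ∂_1 = 5 − 4 = 1, and the invariant factors of ∂_1 are all 1, so H_0 = Z.
  H_1: rank ker ∂_1 − rank ∂_2 = (10 − 4) − 5 = 1, and the invariant factors of ∂_2 are all 1, so H_1 = Z.
  H_2: rank ker ∂_2 − rank ∂_3 = (5 − 5) − 0 = 0, and there is no ∂_3, so H_2 = 0.

As a check, the Euler characteristic is 5 − 10 + 5 = 0, which agrees with 1 − 1 + 0 = 0.
(K is a triangulation of the Möbius band.)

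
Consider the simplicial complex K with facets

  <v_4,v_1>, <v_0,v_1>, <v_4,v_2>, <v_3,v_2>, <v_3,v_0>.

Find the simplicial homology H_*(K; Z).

H_0 ≅ Z,  H_1 ≅ Z.

Take the total order v_0 < v_1 < v_2 < v_3 < v_4 on the vertex set. Then K (dimension 1) consists of the simplices:

  0-simplices (5): [v_0], [v_1], [v_2], [v_3], [v_4]
  1-simplices (5): [v_0,v_1], [v_0,v_3], [v_1,v_4], [v_2,v_3], [v_2,v_4]

giving chain groups C_0 ≅ Z^5, C_1 ≅ Z^5.

Boundary ∂_1: C_1 → C_0 sends each edge [p,q] (with p < q) to q − p. For instance
  ∂[v_0,v_3] = [v_3] − [v_0].
The 5×5 boundary matrix has rank 4 and Smith normal form diag(1,1,1,1).

Computing H_k = (kernel of ∂_k) / (image of ∂_{k+1}):

  H_0: rank C_0 − rank ∂_1 = 5 − 4 = 1, and the invariant factors of ∂_1 are all 1, so H_0 ≅ Z.
  H_1: rank ker ∂_1 − rank ∂_2 = (5 − 4) − 0 = 1, and there is no ∂_2, so H_1 ≅ Z.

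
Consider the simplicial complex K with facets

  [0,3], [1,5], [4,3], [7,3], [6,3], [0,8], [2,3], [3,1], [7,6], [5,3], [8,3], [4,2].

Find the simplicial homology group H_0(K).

Fix the vertex order 0 < 1 < 2 < 3 < 4 < 5 < 6 < 7 < 8 and write every simplex with vertices in increasing order. Then dim K = 1 and the simplices of K are:

  0-simplices (9): [0], [1], [2], [3], [4], [5], [6], [7], [8]
  1-simplices (12): [0,3], [0,8], [1,3], [1,5], [2,3], [2,4], [3,4], [3,5], [3,6], [3,7], [3,8], [6,7]

so the chain groups are C_0 ≅ Z^9, C_1 ≅ Z^12.

The boundary map ∂_1: C_1 → C_0 maps an edge to its endpoints' difference, ∂[p,q] = q − p. For instance
  ∂[3,7] = [7] − [3].
The 9×12 boundary matrix has rank 8 and Smith normal form diag(1,1,1,1,1,1,1,1).

Reading off H_k = ker ∂_k / im ∂_{k+1}:

  H_0: rank C_0 − rank ∂_1 = 9 − 8 = 1, and the invariant factors of ∂_1 are all 1, so H_0 ≅ Z.

H_0 = Z.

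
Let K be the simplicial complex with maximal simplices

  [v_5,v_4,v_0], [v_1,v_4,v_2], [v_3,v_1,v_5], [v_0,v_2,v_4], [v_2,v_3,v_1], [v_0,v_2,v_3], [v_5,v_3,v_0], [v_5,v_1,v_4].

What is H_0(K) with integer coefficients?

We work with the vertex ordering v_0 < v_1 < v_2 < v_3 < v_4 < v_5. The simplices of K, each written with vertices in increasing order, are:

  0-simplices (6): [v_0], [v_1], [v_2], [v_3], [v_4], [v_5]
  1-simplices (12): [v_0,v_2], [v_0,v_3], [v_0,v_4], [v_0,v_5], [v_1,v_2], [v_1,v_3], [v_1,v_4], [v_1,v_5], [v_2,v_3], [v_2,v_4], [v_3,v_5], [v_4,v_5]
  2-simplices (8): [v_0,v_2,v_3], [v_0,v_2,v_4], [v_0,v_3,v_5], [v_0,v_4,v_5], [v_1,v_2,v_3], [v_1,v_2,v_4], [v_1,v_3,v_5], [v_1,v_4,v_5]

Hence C_0 ≅ Z^6, C_1 ≅ Z^12, C_2 ≅ Z^8.

Boundary ∂_1: C_1 → C_0 maps an edge to its endpoints' difference, ∂[p,q] = q − p. For instance
  ∂[v_1,v_3] = [v_3] − [v_1].
This gives a 6×12 integer matrix of rank 5; reducing to Smith normal form yields diagonal entries (1,1,1,1,1).

∂_2: C_2 → C_1 acts by ∂[p,q,r] = [q,r] − [p,r] + [p,q]. For instance
  ∂[v_0,v_3,v_5] = [v_3,v_5] − [v_0,v_5] + [v_0,v_3],
  ∂[v_1,v_2,v_3] = [v_2,v_3] − [v_1,v_3] + [v_1,v_2].
The 12×8 boundary matrix has rank 7 and Smith normal form diag(1,1,1,1,1,1,1).

From H_k ≅ ker(∂_k) / im(∂_{k+1}) we obtain:

  H_0: rank C_0 − rank ∂_1 = 6 − 5 = 1, and the invariant factors of ∂_1 are all 1, so H_0 ≅ Z.

(K is a triangulation of the 2-sphere S^2.)

H_0 ≅ Z.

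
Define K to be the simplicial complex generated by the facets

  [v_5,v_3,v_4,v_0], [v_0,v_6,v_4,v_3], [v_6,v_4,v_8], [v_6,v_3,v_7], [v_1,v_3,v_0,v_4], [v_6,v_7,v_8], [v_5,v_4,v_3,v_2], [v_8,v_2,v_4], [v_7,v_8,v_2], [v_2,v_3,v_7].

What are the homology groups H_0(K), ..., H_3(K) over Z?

H_0 ≅ Z,  H_1 = 0,  H_2 ≅ Z,  H_3 = 0.

Order the vertices as v_0 < v_1 < v_2 < v_3 < v_4 < v_5 < v_6 < v_7 < v_8. Listing each simplex with vertices in this order, K has dimension 3 with simplices:

  0-simplices (9): [v_0], [v_1], [v_2], [v_3], [v_4], [v_5], [v_6], [v_7], [v_8]
  1-simplices (22): (22 of them)
  2-simplices (19): (19 of them)
  3-simplices (4): [v_0,v_1,v_3,v_4], [v_0,v_3,v_4,v_5], [v_0,v_3,v_4,v_6], [v_2,v_3,v_4,v_5]

so the chain groups are C_0 ≅ Z^9, C_1 ≅ Z^22, C_2 ≅ Z^19, C_3 ≅ Z^4.

Boundary ∂_1: C_1 → C_0 maps an edge to its endpoints' difference, ∂[p,q] = q − p. For instance
  ∂[v_2,v_4] = [v_4] − [v_2].
This gives a 9×22 integer matrix of rank 8; reducing to Smith normal form yields diagonal entries (1,1,1,1,1,1,1,1).

Boundary ∂_2: C_2 → C_1 maps a triangle to the signed sum of its edges. For instance
  ∂[v_0,v_4,v_6] = [v_4,v_6] − [v_0,v_6] + [v_0,v_4],
  ∂[v_2,v_4,v_5] = [v_4,v_5] − [v_2,v_5] + [v_2,v_4].
The 22×19 boundary matrix has rank 14 and Smith normal form diag(1,1,1,1,1,1,1,1,1,1,1,1,1,1).

∂_3: C_3 → C_2 sends each 3-simplex σ to the alternating sum Σ_i (−1)^i (σ with its i-th vertex removed). For instance
  ∂[v_0,v_1,v_3,v_4] = [v_1,v_3,v_4] − [v_0,v_3,v_4] + [v_0,v_1,v_4] − [v_0,v_1,v_3],
  ∂[v_2,v_3,v_4,v_5] = [v_3,v_4,v_5] − [v_2,v_4,v_5] + [v_2,v_3,v_5] − [v_2,v_3,v_4].
The resulting 19×4 matrix has rank 4, and its Smith normal form has invariant factors (1,1,1,1).

Computing H_k = (kernel of ∂_k) / (image of ∂_{k+1}):

  H_0: rank C_0 − rank ∂_1 = 9 − 8 = 1, and the invariant factors of ∂_1 are all 1, so H_0 ≅ Z.
  H_1: rank ker ∂_1 − rank ∂_2 = (22 − 8) − 14 = 0, and the invariant factors of ∂_2 are all 1, so H_1 ≅ 0.
  H_2: rank ker ∂_2 − rank ∂_3 = (19 − 14) − 4 = 1, and the invariant factors of ∂_3 are all 1, so H_2 ≅ Z.
  H_3: rank ker ∂_3 − rank ∂_4 = (4 − 4) − 0 = 0, and there is no ∂_4, so H_3 ≅ 0.

As a check, the Euler characteristic is 9 − 22 + 19 − 4 = 2, which agrees with 1 − 0 + 1 − 0 = 2.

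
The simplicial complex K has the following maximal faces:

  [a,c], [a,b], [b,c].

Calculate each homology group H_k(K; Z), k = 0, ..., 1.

Fix the vertex order a < b < c and write every simplex with vertices in increasing order. Then dim K = 1 and the simplices of K are:

  0-simplices (3): a, b, c
  1-simplices (3): ab, ac, bc

giving chain groups C_0 ≅ Z^3, C_1 ≅ Z^3.

Boundary ∂_1: C_1 → C_0 sends each edge [p,q] (with p < q) to q − p. For instance
  ∂ab = b − a.
This gives a 3×3 integer matrix of rank 2; reducing to Smith normal form yields diagonal entries (1,1).

Reading off H_k = ker ∂_k / im ∂_{k+1}:

  H_0: rank C_0 − rank ∂_1 = 3 − 2 = 1, and the invariant factors of ∂_1 are all 1, so H_0 = Z.
  H_1: rank ker ∂_1 − rank ∂_2 = (3 − 2) − 0 = 1, and there is no ∂_2, so H_1 = Z.

H_0 = Z,  H_1 = Z.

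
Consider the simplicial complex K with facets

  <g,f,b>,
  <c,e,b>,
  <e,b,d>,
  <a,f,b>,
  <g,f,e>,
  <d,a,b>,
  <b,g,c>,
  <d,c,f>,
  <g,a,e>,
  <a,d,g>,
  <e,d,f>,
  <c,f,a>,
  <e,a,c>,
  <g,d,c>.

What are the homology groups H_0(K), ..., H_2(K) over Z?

H_0 = Z,  H_1 = Z^2,  H_2 = Z.

Take the total order a < b < c < d < e < f < g on the vertex set. Then K (dimension 2) consists of the simplices:

  0-simplices (7): a, b, c, d, e, f, g
  1-simplices (21): ab, ac, ad, ae, af, ag, bc, bd, be, bf, bg, cd, ce, cf, cg, de, df, dg, ef, eg, fg
  2-simplices (14): abd, abf, ace, acf, adg, aeg, bce, bcg, bde, bfg, cdf, cdg, def, efg

giving chain groups C_0 ≅ Z^7, C_1 ≅ Z^21, C_2 ≅ Z^14.

The boundary map ∂_1: C_1 → C_0 is given by ∂[p,q] = [q] − [p]. For instance
  ∂cg = g − c.
The resulting 7×21 matrix has rank 6, and its Smith normal form has invariant factors (1,1,1,1,1,1).

∂_2: C_2 → C_1 sends each 2-simplex [p,q,r] to [q,r] − [p,r] + [p,q]. For instance
  ∂abd = bd − ad + ab,
  ∂bce = ce − be + bc.
The resulting 21×14 matrix has rank 13, and its Smith normal form has invariant factors (1,1,1,1,1,1,1,1,1,1,1,1,1).

Reading off H_k = ker ∂_k / im ∂_{k+1}:

  H_0: rank C_0 − rank ∂_1 = 7 − 6 = 1, and the invariant factors of ∂_1 are all 1, so H_0 = Z.
  H_1: rank ker ∂_1 − rank ∂_2 = (21 − 6) − 13 = 2, and the invariant factors of ∂_2 are all 1, so H_1 = Z^2.
  H_2: rank ker ∂_2 − rank ∂_3 = (14 − 13) − 0 = 1, and there is no ∂_3, so H_2 = Z.

As a check, the Euler characteristic is 7 − 21 + 14 = 0, which agrees with 1 − 2 + 1 = 0.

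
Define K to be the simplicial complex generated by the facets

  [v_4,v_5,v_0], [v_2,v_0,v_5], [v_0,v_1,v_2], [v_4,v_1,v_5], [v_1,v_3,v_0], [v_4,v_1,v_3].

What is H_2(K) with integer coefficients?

Take the total order v_0 < v_1 < v_2 < v_3 < v_4 < v_5 on the vertex set. Then K (dimension 2) consists of the simplices:

  0-simplices (6): [v_0], [v_1], [v_2], [v_3], [v_4], [v_5]
  1-simplices (12): [v_0,v_1], [v_0,v_2], [v_0,v_3], [v_0,v_4], [v_0,v_5], [v_1,v_2], [v_1,v_3], [v_1,v_4], [v_1,v_5], [v_2,v_5], [v_3,v_4], [v_4,v_5]
  2-simplices (6): [v_0,v_1,v_2], [v_0,v_1,v_3], [v_0,v_2,v_5], [v_0,v_4,v_5], [v_1,v_3,v_4], [v_1,v_4,v_5]

so the chain groups are C_0 ≅ Z^6, C_1 ≅ Z^12, C_2 ≅ Z^6.

Boundary ∂_1: C_1 → C_0 maps an edge to its endpoints' difference, ∂[p,q] = q − p.
As a 6×12 matrix over Z this has rank 5, with invariant factors (1,1,1,1,1).

Boundary ∂_2: C_2 → C_1 acts by ∂[p,q,r] = [q,r] − [p,r] + [p,q]. For instance
  ∂[v_1,v_4,v_5] = [v_4,v_5] − [v_1,v_5] + [v_1,v_4],
  ∂[v_0,v_1,v_3] = [v_1,v_3] − [v_0,v_3] + [v_0,v_1].
As a 12×6 matrix over Z this has rank 6, with invariant factors (1,1,1,1,1,1).

Now H_k = ker ∂_k / im ∂_{k+1}, so:

  H_2: rank ker ∂_2 − rank ∂_3 = (6 − 6) − 0 = 0, and there is no ∂_3, so H_2 ≅ 0.

H_2 = 0.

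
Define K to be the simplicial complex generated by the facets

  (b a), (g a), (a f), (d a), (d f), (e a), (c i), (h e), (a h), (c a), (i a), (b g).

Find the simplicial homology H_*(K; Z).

We work with the vertex ordering a < b < c < d < e < f < g < h < i. The simplices of K, each written with vertices in increasing order, are:

  0-simplices (9): a, b, c, d, e, f, g, h, i
  1-simplices (12): ab, ac, ad, ae, af, ag, ah, ai, bg, ci, df, eh

giving chain groups C_0 ≅ Z^9, C_1 ≅ Z^12.

The boundary map ∂_1: C_1 → C_0 sends each edge [p,q] (with p < q) to q − p. For instance
  ∂ai = i − a.
As a 9×12 matrix over Z this has rank 8, with invariant factors (1,1,1,1,1,1,1,1).

Computing H_k = (kernel of ∂_k) / (image of ∂_{k+1}):

  H_0: rank C_0 − rank ∂_1 = 9 − 8 = 1, and the invariant factors of ∂_1 are all 1, so H_0 ≅ Z.
  H_1: rank ker ∂_1 − rank ∂_2 = (12 − 8) − 0 = 4, and there is no ∂_2, so H_1 ≅ Z^4.

As a check, the Euler characteristic is 9 − 12 = -3, which agrees with 1 − 4 = -3.
(K is a triangulation of a wedge of 4 circles.)

H_0 ≅ Z,  H_1 ≅ Z^4.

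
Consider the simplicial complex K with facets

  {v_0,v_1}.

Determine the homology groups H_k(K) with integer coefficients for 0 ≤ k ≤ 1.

H_0 = Z,  H_1 = 0.

Take the total order v_0 < v_1 on the vertex set. Then K (dimension 1) consists of the simplices:

  0-simplices (2): [v_0], [v_1]
  1-simplices (1): [v_0,v_1]

Hence C_0 ≅ Z^2, C_1 ≅ Z^1.

The boundary map ∂_1: C_1 → C_0 is given by ∂[p,q] = [q] − [p]. For instance
  ∂[v_0,v_1] = [v_1] − [v_0].
The resulting 2×1 matrix has rank 1, and its Smith normal form has invariant factors (1).

Now H_k = ker ∂_k / im ∂_{k+1}, so:

  H_0: rank C_0 − rank ∂_1 = 2 − 1 = 1, and the invariant factors of ∂_1 are all 1, so H_0 = Z.
  H_1: rank ker ∂_1 − rank ∂_2 = (1 − 1) − 0 = 0, and there is no ∂_2, so H_1 = 0.

As a check, the Euler characteristic is 2 − 1 = 1, which agrees with 1 − 0 = 1.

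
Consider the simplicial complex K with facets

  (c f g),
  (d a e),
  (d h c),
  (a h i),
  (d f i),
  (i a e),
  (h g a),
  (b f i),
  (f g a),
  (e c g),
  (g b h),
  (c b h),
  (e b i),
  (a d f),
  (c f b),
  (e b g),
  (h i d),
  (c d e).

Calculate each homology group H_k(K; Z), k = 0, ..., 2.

K has 9 vertices, 27 edges, 18 triangles.
rank ∂_0 = 0, rank ∂_1 = 8 ⇒ b_0 = 9 − 0 − 8 = 1; all invariant factors of ∂_1 are 1 so no torsion. So H_0 ≅ Z.
rank ∂_1 = 8, rank ∂_2 = 18 ⇒ b_1 = 27 − 8 − 18 = 1; ∂_2 has invariant factor(s) [2] giving torsion. So H_1 ≅ Z ⊕ Z_2.
rank ∂_2 = 18, rank ∂_3 = 0 ⇒ b_2 = 18 − 18 − 0 = 0. So H_2 ≅ 0.

H_0 = Z,  H_1 = Z ⊕ Z_2,  H_2 = 0.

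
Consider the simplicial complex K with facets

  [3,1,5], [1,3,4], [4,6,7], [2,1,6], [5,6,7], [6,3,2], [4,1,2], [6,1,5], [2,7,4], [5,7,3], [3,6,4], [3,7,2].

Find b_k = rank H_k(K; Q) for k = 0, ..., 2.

b_0 = 1, b_1 = 0, b_2 = 0.

Take the total order 1 < 2 < 3 < 4 < 5 < 6 < 7 on the vertex set. Then K (dimension 2) consists of the simplices:

  0-simplices (7): [1], [2], [3], [4], [5], [6], [7]
  1-simplices (18): [1,2], [1,3], [1,4], [1,5], [1,6], [2,3], [2,4], [2,6], [2,7], [3,4], [3,5], [3,6], [3,7], [4,6], [4,7], [5,6], [5,7], [6,7]
  2-simplices (12): [1,2,4], [1,2,6], [1,3,4], [1,3,5], [1,5,6], [2,3,6], [2,3,7], [2,4,7], [3,4,6], [3,5,7], [4,6,7], [5,6,7]

giving chain groups C_0 ≅ Z^7, C_1 ≅ Z^18, C_2 ≅ Z^12.

Boundary ∂_1: C_1 → C_0 maps an edge to its endpoints' difference, ∂[p,q] = q − p. For instance
  ∂[1,5] = [5] − [1].
As a 7×18 matrix over Z this has rank 6, with invariant factors (1,1,1,1,1,1).

The boundary map ∂_2: C_2 → C_1 acts by ∂[p,q,r] = [q,r] − [p,r] + [p,q]. For instance
  ∂[1,2,4] = [2,4] − [1,4] + [1,2],
  ∂[1,5,6] = [5,6] − [1,6] + [1,5].
The 18×12 boundary matrix has rank 12 and Smith normal form diag(1,1,1,1,1,1,1,1,1,1,1,2).

Computing H_k = (kernel of ∂_k) / (image of ∂_{k+1}):

  H_0: rank C_0 − rank ∂_1 = 7 − 6 = 1, and the invariant factors of ∂_1 are all 1, so H_0 ≅ Z.
  H_1: rank ker ∂_1 − rank ∂_2 = (18 − 6) − 12 = 0, and ∂_2 has invariant factor 2 > 1, so H_1 ≅ Z/2.
  H_2: rank ker ∂_2 − rank ∂_3 = (12 − 12) − 0 = 0, and there is no ∂_3, so H_2 ≅ 0.

(K is a triangulation of the real projective plane RP^2.)

Hence the Betti numbers are b_0 = 1, b_1 = 0, b_2 = 0.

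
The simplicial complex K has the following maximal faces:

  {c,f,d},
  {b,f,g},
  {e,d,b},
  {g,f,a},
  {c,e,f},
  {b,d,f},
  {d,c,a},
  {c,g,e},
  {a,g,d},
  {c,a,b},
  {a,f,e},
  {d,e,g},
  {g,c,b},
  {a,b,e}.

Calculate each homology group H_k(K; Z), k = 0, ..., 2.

H_0 ≅ Z,  H_1 ≅ Z^2,  H_2 ≅ Z.

Order the vertices as a < b < c < d < e < f < g. Listing each simplex with vertices in this order, K has dimension 2 with simplices:

  0-simplices (7): a, b, c, d, e, f, g
  1-simplices (21): ab, ac, ad, ae, af, ag, bc, bd, be, bf, bg, cd, ce, cf, cg, de, df, dg, ef, eg, fg
  2-simplices (14): abc, abe, acd, adg, aef, afg, bcg, bde, bdf, bfg, cdf, cef, ceg, deg

so the chain groups are C_0 ≅ Z^7, C_1 ≅ Z^21, C_2 ≅ Z^14.

∂_1: C_1 → C_0 sends each edge [p,q] (with p < q) to q − p.
As a 7×21 matrix over Z this has rank 6, with invariant factors (1,1,1,1,1,1).

The boundary map ∂_2: C_2 → C_1 maps a triangle to the signed sum of its edges. For instance
  ∂bdf = df − bf + bd,
  ∂cdf = df − cf + cd.
This gives a 21×14 integer matrix of rank 13; reducing to Smith normal form yields diagonal entries (1,1,1,1,1,1,1,1,1,1,1,1,1).

Now H_k = ker ∂_k / im ∂_{k+1}, so:

  H_0: rank C_0 − rank ∂_1 = 7 − 6 = 1, and the invariant factors of ∂_1 are all 1, so H_0 = Z.
  H_1: rank ker ∂_1 − rank ∂_2 = (21 − 6) − 13 = 2, and the invariant factors of ∂_2 are all 1, so H_1 = Z^2.
  H_2: rank ker ∂_2 − rank ∂_3 = (14 − 13) − 0 = 1, and there is no ∂_3, so H_2 = Z.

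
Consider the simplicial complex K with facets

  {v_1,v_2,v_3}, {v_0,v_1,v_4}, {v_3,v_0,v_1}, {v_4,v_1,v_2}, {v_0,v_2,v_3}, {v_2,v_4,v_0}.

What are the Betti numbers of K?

b_0 = 1, b_1 = 0, b_2 = 1.

Fix the vertex order v_0 < v_1 < v_2 < v_3 < v_4 and write every simplex with vertices in increasing order. Then dim K = 2 and the simplices of K are:

  0-simplices (5): [v_0], [v_1], [v_2], [v_3], [v_4]
  1-simplices (9): [v_0,v_1], [v_0,v_2], [v_0,v_3], [v_0,v_4], [v_1,v_2], [v_1,v_3], [v_1,v_4], [v_2,v_3], [v_2,v_4]
  2-simplices (6): [v_0,v_1,v_3], [v_0,v_1,v_4], [v_0,v_2,v_3], [v_0,v_2,v_4], [v_1,v_2,v_3], [v_1,v_2,v_4]

Hence C_0 ≅ Z^5, C_1 ≅ Z^9, C_2 ≅ Z^6.

The boundary map ∂_1: C_1 → C_0 sends each edge [p,q] (with p < q) to q − p. For instance
  ∂[v_1,v_2] = [v_2] − [v_1].
As a 5×9 matrix over Z this has rank 4, with invariant factors (1,1,1,1).

Boundary ∂_2: C_2 → C_1 maps a triangle to the signed sum of its edges. For instance
  ∂[v_1,v_2,v_4] = [v_2,v_4] − [v_1,v_4] + [v_1,v_2],
  ∂[v_0,v_2,v_3] = [v_2,v_3] − [v_0,v_3] + [v_0,v_2].
As a 9×6 matrix over Z this has rank 5, with invariant factors (1,1,1,1,1).

Reading off H_k = ker ∂_k / im ∂_{k+1}:

  H_0: rank C_0 − rank ∂_1 = 5 − 4 = 1, and the invariant factors of ∂_1 are all 1, so H_0 ≅ Z.
  H_1: rank ker ∂_1 − rank ∂_2 = (9 − 4) − 5 = 0, and the invariant factors of ∂_2 are all 1, so H_1 ≅ 0.
  H_2: rank ker ∂_2 − rank ∂_3 = (6 − 5) − 0 = 1, and there is no ∂_3, so H_2 ≅ Z.

Hence the Betti numbers are b_0 = 1, b_1 = 0, b_2 = 1.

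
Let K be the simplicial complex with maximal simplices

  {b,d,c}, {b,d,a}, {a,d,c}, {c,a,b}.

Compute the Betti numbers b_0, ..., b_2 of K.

b_0 = 1, b_1 = 0, b_2 = 1.

Order the vertices as a < b < c < d. Listing each simplex with vertices in this order, K has dimension 2 with simplices:

  0-simplices (4): a, b, c, d
  1-simplices (6): ab, ac, ad, bc, bd, cd
  2-simplices (4): abc, abd, acd, bcd

Hence C_0 ≅ Z^4, C_1 ≅ Z^6, C_2 ≅ Z^4.

The boundary map ∂_1: C_1 → C_0 is given by ∂[p,q] = [q] − [p].
The resulting 4×6 matrix has rank 3, and its Smith normal form has invariant factors (1,1,1).

∂_2: C_2 → C_1 acts by ∂[p,q,r] = [q,r] − [p,r] + [p,q]. For instance
  ∂bcd = cd − bd + bc,
  ∂abd = bd − ad + ab.
This gives a 6×4 integer matrix of rank 3; reducing to Smith normal form yields diagonal entries (1,1,1).

Reading off H_k = ker ∂_k / im ∂_{k+1}:

  H_0: rank C_0 − rank ∂_1 = 4 − 3 = 1, and the invariant factors of ∂_1 are all 1, so H_0 ≅ Z.
  H_1: rank ker ∂_1 − rank ∂_2 = (6 − 3) − 3 = 0, and the invariant factors of ∂_2 are all 1, so H_1 ≅ 0.
  H_2: rank ker ∂_2 − rank ∂_3 = (4 − 3) − 0 = 1, and there is no ∂_3, so H_2 ≅ Z.

(K is a triangulation of the 2-sphere S^2.)

Hence the Betti numbers are b_0 = 1, b_1 = 0, b_2 = 1.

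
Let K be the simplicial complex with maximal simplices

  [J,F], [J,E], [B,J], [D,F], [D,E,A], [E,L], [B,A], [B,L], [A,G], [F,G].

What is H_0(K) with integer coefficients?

H_0 = Z.

K has 8 vertices, 12 edges, 1 triangle.
rank ∂_0 = 0, rank ∂_1 = 7 ⇒ b_0 = 8 − 0 − 7 = 1; all invariant factors of ∂_1 are 1 so no torsion. So H_0 = Z.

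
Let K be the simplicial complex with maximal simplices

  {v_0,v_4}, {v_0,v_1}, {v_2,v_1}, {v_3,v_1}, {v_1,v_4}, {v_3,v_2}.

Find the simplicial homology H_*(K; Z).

We work with the vertex ordering v_0 < v_1 < v_2 < v_3 < v_4. The simplices of K, each written with vertices in increasing order, are:

  0-simplices (5): [v_0], [v_1], [v_2], [v_3], [v_4]
  1-simplices (6): [v_0,v_1], [v_0,v_4], [v_1,v_2], [v_1,v_3], [v_1,v_4], [v_2,v_3]

giving chain groups C_0 ≅ Z^5, C_1 ≅ Z^6.

∂_1: C_1 → C_0 maps an edge to its endpoints' difference, ∂[p,q] = q − p.
As a 5×6 matrix over Z this has rank 4, with invariant factors (1,1,1,1).

Reading off H_k = ker ∂_k / im ∂_{k+1}:

  H_0: rank C_0 − rank ∂_1 = 5 − 4 = 1, and the invariant factors of ∂_1 are all 1, so H_0 ≅ Z.
  H_1: rank ker ∂_1 − rank ∂_2 = (6 − 4) − 0 = 2, and there is no ∂_2, so H_1 ≅ Z^2.

H_0 ≅ Z,  H_1 ≅ Z^2.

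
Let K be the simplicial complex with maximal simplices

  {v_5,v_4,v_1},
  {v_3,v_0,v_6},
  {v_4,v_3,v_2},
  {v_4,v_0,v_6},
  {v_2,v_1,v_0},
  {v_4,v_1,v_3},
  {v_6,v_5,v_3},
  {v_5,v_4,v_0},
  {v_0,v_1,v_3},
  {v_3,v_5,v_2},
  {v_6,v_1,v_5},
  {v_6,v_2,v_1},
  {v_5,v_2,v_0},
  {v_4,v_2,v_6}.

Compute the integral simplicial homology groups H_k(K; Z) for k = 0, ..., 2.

H_0 = Z,  H_1 = Z^2,  H_2 = Z.

K has 7 vertices, 21 edges, 14 triangles.
rank ∂_0 = 0, rank ∂_1 = 6 ⇒ b_0 = 7 − 0 − 6 = 1; all invariant factors of ∂_1 are 1 so no torsion. So H_0 ≅ Z.
rank ∂_1 = 6, rank ∂_2 = 13 ⇒ b_1 = 21 − 6 − 13 = 2; all invariant factors of ∂_2 are 1 so no torsion. So H_1 ≅ Z^2.
rank ∂_2 = 13, rank ∂_3 = 0 ⇒ b_2 = 14 − 13 − 0 = 1. So H_2 ≅ Z.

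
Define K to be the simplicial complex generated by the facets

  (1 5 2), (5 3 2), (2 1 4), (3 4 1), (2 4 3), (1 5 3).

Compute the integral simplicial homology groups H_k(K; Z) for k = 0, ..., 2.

We work with the vertex ordering 1 < 2 < 3 < 4 < 5. The simplices of K, each written with vertices in increasing order, are:

  0-simplices (5): [1], [2], [3], [4], [5]
  1-simplices (9): [1,2], [1,3], [1,4], [1,5], [2,3], [2,4], [2,5], [3,4], [3,5]
  2-simplices (6): [1,2,4], [1,2,5], [1,3,4], [1,3,5], [2,3,4], [2,3,5]

giving chain groups C_0 ≅ Z^5, C_1 ≅ Z^9, C_2 ≅ Z^6.

∂_1: C_1 → C_0 sends each edge [p,q] (with p < q) to q − p. For instance
  ∂[2,4] = [4] − [2].
The 5×9 boundary matrix has rank 4 and Smith normal form diag(1,1,1,1).

Boundary ∂_2: C_2 → C_1 sends each 2-simplex [p,q,r] to [q,r] − [p,r] + [p,q]. For instance
  ∂[2,3,5] = [3,5] − [2,5] + [2,3],
  ∂[2,3,4] = [3,4] − [2,4] + [2,3].
The 9×6 boundary matrix has rank 5 and Smith normal form diag(1,1,1,1,1).

Now H_k = ker ∂_k / im ∂_{k+1}, so:

  H_0: rank C_0 − rank ∂_1 = 5 − 4 = 1, and the invariant factors of ∂_1 are all 1, so H_0 = Z.
  H_1: rank ker ∂_1 − rank ∂_2 = (9 − 4) − 5 = 0, and the invariant factors of ∂_2 are all 1, so H_1 = 0.
  H_2: rank ker ∂_2 − rank ∂_3 = (6 − 5) − 0 = 1, and there is no ∂_3, so H_2 = Z.

H_0 ≅ Z,  H_1 = 0,  H_2 ≅ Z.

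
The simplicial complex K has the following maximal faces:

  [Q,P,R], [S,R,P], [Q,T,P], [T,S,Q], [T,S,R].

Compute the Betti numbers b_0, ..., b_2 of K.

b_0 = 1, b_1 = 1, b_2 = 0.

K has 5 vertices, 10 edges, 5 triangles.
rank ∂_0 = 0, rank ∂_1 = 4 ⇒ b_0 = 5 − 0 − 4 = 1; all invariant factors of ∂_1 are 1 so no torsion. So H_0 ≅ Z.
rank ∂_1 = 4, rank ∂_2 = 5 ⇒ b_1 = 10 − 4 − 5 = 1; all invariant factors of ∂_2 are 1 so no torsion. So H_1 ≅ Z.
rank ∂_2 = 5, rank ∂_3 = 0 ⇒ b_2 = 5 − 5 − 0 = 0. So H_2 ≅ 0.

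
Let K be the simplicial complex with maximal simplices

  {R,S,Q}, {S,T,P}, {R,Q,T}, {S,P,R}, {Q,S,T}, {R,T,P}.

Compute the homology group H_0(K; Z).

H_0 ≅ Z.

Order the vertices as P < Q < R < S < T. Listing each simplex with vertices in this order, K has dimension 2 with simplices:

  0-simplices (5): P, Q, R, S, T
  1-simplices (9): PR, PS, PT, QR, QS, QT, RS, RT, ST
  2-simplices (6): PRS, PRT, PST, QRS, QRT, QST

Hence C_0 ≅ Z^5, C_1 ≅ Z^9, C_2 ≅ Z^6.

The boundary map ∂_1: C_1 → C_0 maps an edge to its endpoints' difference, ∂[p,q] = q − p. For instance
  ∂RT = T − R.
The resulting 5×9 matrix has rank 4, and its Smith normal form has invariant factors (1,1,1,1).

∂_2: C_2 → C_1 acts by ∂[p,q,r] = [q,r] − [p,r] + [p,q]. For instance
  ∂PST = ST − PT + PS,
  ∂QRT = RT − QT + QR.
As a 9×6 matrix over Z this has rank 5, with invariant factors (1,1,1,1,1).

Now H_k = ker ∂_k / im ∂_{k+1}, so:

  H_0: rank C_0 − rank ∂_1 = 5 − 4 = 1, and the invariant factors of ∂_1 are all 1, so H_0 = Z.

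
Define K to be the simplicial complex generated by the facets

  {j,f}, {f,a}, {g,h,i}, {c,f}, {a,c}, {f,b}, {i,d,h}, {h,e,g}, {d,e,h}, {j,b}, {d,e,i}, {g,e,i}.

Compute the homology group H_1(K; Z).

H_1 = Z^2.

Fix the vertex order a < b < c < d < e < f < g < h < i < j and write every simplex with vertices in increasing order. Then dim K = 2 and the simplices of K are:

  0-simplices (10): a, b, c, d, e, f, g, h, i, j
  1-simplices (15): ac, af, bf, bj, cf, de, dh, di, eg, eh, ei, fj, gh, gi, hi
  2-simplices (6): deh, dei, dhi, egh, egi, ghi

Hence C_0 ≅ Z^10, C_1 ≅ Z^15, C_2 ≅ Z^6.

Boundary ∂_1: C_1 → C_0 sends each edge [p,q] (with p < q) to q − p. For instance
  ∂hi = i − h.
The resulting 10×15 matrix has rank 8, and its Smith normal form has invariant factors (1,1,1,1,1,1,1,1).

The boundary map ∂_2: C_2 → C_1 maps a triangle to the signed sum of its edges. For instance
  ∂deh = eh − dh + de,
  ∂dhi = hi − di + dh.
The resulting 15×6 matrix has rank 5, and its Smith normal form has invariant factors (1,1,1,1,1).

Now H_k = ker ∂_k / im ∂_{k+1}, so:

  H_1: rank ker ∂_1 − rank ∂_2 = (15 − 8) − 5 = 2, and the invariant factors of ∂_2 are all 1, so H_1 = Z^2.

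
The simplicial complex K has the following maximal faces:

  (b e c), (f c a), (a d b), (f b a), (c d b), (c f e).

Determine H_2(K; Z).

K has 6 vertices, 12 edges, 6 triangles.
rank ∂_2 = 6, rank ∂_3 = 0 ⇒ b_2 = 6 − 6 − 0 = 0. So H_2 = 0.

H_2 = 0.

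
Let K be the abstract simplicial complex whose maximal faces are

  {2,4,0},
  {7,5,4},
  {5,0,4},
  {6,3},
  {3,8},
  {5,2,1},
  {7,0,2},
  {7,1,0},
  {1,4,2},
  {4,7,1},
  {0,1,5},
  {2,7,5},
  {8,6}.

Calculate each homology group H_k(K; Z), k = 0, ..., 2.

Order the vertices as 0 < 1 < 2 < 3 < 4 < 5 < 6 < 7 < 8. Listing each simplex with vertices in this order, K has dimension 2 with simplices:

  0-simplices (9): [0], [1], [2], [3], [4], [5], [6], [7], [8]
  1-simplices (18): [0,1], [0,2], [0,4], [0,5], [0,7], [1,2], [1,4], [1,5], [1,7], [2,4], [2,5], [2,7], [3,6], [3,8], [4,5], [4,7], [5,7], [6,8]
  2-simplices (10): [0,1,5], [0,1,7], [0,2,4], [0,2,7], [0,4,5], [1,2,4], [1,2,5], [1,4,7], [2,5,7], [4,5,7]

giving chain groups C_0 ≅ Z^9, C_1 ≅ Z^18, C_2 ≅ Z^10.

∂_1: C_1 → C_0 maps an edge to its endpoints' difference, ∂[p,q] = q − p. For instance
  ∂[1,7] = [7] − [1].
As a 9×18 matrix over Z this has rank 7, with invariant factors (1,1,1,1,1,1,1).

The boundary map ∂_2: C_2 → C_1 acts by ∂[p,q,r] = [q,r] − [p,r] + [p,q]. For instance
  ∂[0,4,5] = [4,5] − [0,5] + [0,4],
  ∂[1,4,7] = [4,7] − [1,7] + [1,4].
This gives a 18×10 integer matrix of rank 10; reducing to Smith normal form yields diagonal entries (1,1,1,1,1,1,1,1,1,2).

From H_k ≅ ker(∂_k) / im(∂_{k+1}) we obtain:

  H_0: rank C_0 − rank ∂_1 = 9 − 7 = 2, and the invariant factors of ∂_1 are all 1, so H_0 ≅ Z^2.
  H_1: rank ker ∂_1 − rank ∂_2 = (18 − 7) − 10 = 1, and ∂_2 has invariant factor 2 > 1, so H_1 ≅ Z ⊕ Z/2.
  H_2: rank ker ∂_2 − rank ∂_3 = (10 − 10) − 0 = 0, and there is no ∂_3, so H_2 ≅ 0.

As a check, the Euler characteristic is 9 − 18 + 10 = 1, which agrees with 2 − 1 + 0 = 1.
(K is a triangulation of the disjoint union of the circle S^1 and the real projective plane RP^2.)

H_0 ≅ Z^2,  H_1 ≅ Z ⊕ Z/2,  H_2 = 0.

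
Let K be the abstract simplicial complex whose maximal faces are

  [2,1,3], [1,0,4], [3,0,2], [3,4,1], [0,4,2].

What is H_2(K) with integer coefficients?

H_2 ≅ 0.

Fix the vertex order 0 < 1 < 2 < 3 < 4 and write every simplex with vertices in increasing order. Then dim K = 2 and the simplices of K are:

  0-simplices (5): [0], [1], [2], [3], [4]
  1-simplices (10): [0,1], [0,2], [0,3], [0,4], [1,2], [1,3], [1,4], [2,3], [2,4], [3,4]
  2-simplices (5): [0,1,4], [0,2,3], [0,2,4], [1,2,3], [1,3,4]

so the chain groups are C_0 ≅ Z^5, C_1 ≅ Z^10, C_2 ≅ Z^5.

Boundary ∂_1: C_1 → C_0 is given by ∂[p,q] = [q] − [p].
The 5×10 boundary matrix has rank 4 and Smith normal form diag(1,1,1,1).

The boundary map ∂_2: C_2 → C_1 maps a triangle to the signed sum of its edges. For instance
  ∂[1,2,3] = [2,3] − [1,3] + [1,2],
  ∂[0,2,3] = [2,3] − [0,3] + [0,2].
As a 10×5 matrix over Z this has rank 5, with invariant factors (1,1,1,1,1).

Reading off H_k = ker ∂_k / im ∂_{k+1}:

  H_2: rank ker ∂_2 − rank ∂_3 = (5 − 5) − 0 = 0, and there is no ∂_3, so H_2 = 0.

(K is a triangulation of the Möbius band.)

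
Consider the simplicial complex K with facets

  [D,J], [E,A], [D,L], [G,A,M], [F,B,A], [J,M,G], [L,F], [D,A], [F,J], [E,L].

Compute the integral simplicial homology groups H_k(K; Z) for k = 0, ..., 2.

H_0 = Z,  H_1 = Z^4,  H_2 = 0.

We work with the vertex ordering A < B < D < E < F < G < J < L < M. The simplices of K, each written with vertices in increasing order, are:

  0-simplices (9): A, B, D, E, F, G, J, L, M
  1-simplices (15): AB, AD, AE, AF, AG, AM, BF, DJ, DL, EL, FJ, FL, GJ, GM, JM
  2-simplices (3): ABF, AGM, GJM

so the chain groups are C_0 ≅ Z^9, C_1 ≅ Z^15, C_2 ≅ Z^3.

Boundary ∂_1: C_1 → C_0 sends each edge [p,q] (with p < q) to q − p.
The resulting 9×15 matrix has rank 8, and its Smith normal form has invariant factors (1,1,1,1,1,1,1,1).

The boundary map ∂_2: C_2 → C_1 maps a triangle to the signed sum of its edges. For instance
  ∂ABF = BF − AF + AB,
  ∂GJM = JM − GM + GJ.
The resulting 15×3 matrix has rank 3, and its Smith normal form has invariant factors (1,1,1).

Now H_k = ker ∂_k / im ∂_{k+1}, so:

  H_0: rank C_0 − rank ∂_1 = 9 − 8 = 1, and the invariant factors of ∂_1 are all 1, so H_0 = Z.
  H_1: rank ker ∂_1 − rank ∂_2 = (15 − 8) − 3 = 4, and the invariant factors of ∂_2 are all 1, so H_1 = Z^4.
  H_2: rank ker ∂_2 − rank ∂_3 = (3 − 3) − 0 = 0, and there is no ∂_3, so H_2 = 0.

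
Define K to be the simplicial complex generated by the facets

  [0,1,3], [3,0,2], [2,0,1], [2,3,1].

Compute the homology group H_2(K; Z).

We work with the vertex ordering 0 < 1 < 2 < 3. The simplices of K, each written with vertices in increasing order, are:

  0-simplices (4): [0], [1], [2], [3]
  1-simplices (6): [0,1], [0,2], [0,3], [1,2], [1,3], [2,3]
  2-simplices (4): [0,1,2], [0,1,3], [0,2,3], [1,2,3]

Hence C_0 ≅ Z^4, C_1 ≅ Z^6, C_2 ≅ Z^4.

Boundary ∂_1: C_1 → C_0 sends each edge [p,q] (with p < q) to q − p. For instance
  ∂[0,2] = [2] − [0].
The 4×6 boundary matrix has rank 3 and Smith normal form diag(1,1,1).

The boundary map ∂_2: C_2 → C_1 sends each 2-simplex [p,q,r] to [q,r] − [p,r] + [p,q]. For instance
  ∂[1,2,3] = [2,3] − [1,3] + [1,2],
  ∂[0,2,3] = [2,3] − [0,3] + [0,2].
The 6×4 boundary matrix has rank 3 and Smith normal form diag(1,1,1).

From H_k ≅ ker(∂_k) / im(∂_{k+1}) we obtain:

  H_2: rank ker ∂_2 − rank ∂_3 = (4 − 3) − 0 = 1, and there is no ∂_3, so H_2 ≅ Z.

(K is a triangulation of the 2-sphere S^2.)

H_2 = Z.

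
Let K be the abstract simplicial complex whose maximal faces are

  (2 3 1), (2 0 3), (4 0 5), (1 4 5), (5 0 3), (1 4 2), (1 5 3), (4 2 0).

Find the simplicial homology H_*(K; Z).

H_0 = Z,  H_1 = 0,  H_2 = Z.

Order the vertices as 0 < 1 < 2 < 3 < 4 < 5. Listing each simplex with vertices in this order, K has dimension 2 with simplices:

  0-simplices (6): [0], [1], [2], [3], [4], [5]
  1-simplices (12): [0,2], [0,3], [0,4], [0,5], [1,2], [1,3], [1,4], [1,5], [2,3], [2,4], [3,5], [4,5]
  2-simplices (8): [0,2,3], [0,2,4], [0,3,5], [0,4,5], [1,2,3], [1,2,4], [1,3,5], [1,4,5]

giving chain groups C_0 ≅ Z^6, C_1 ≅ Z^12, C_2 ≅ Z^8.

Boundary ∂_1: C_1 → C_0 sends each edge [p,q] (with p < q) to q − p.
The 6×12 boundary matrix has rank 5 and Smith normal form diag(1,1,1,1,1).

∂_2: C_2 → C_1 acts by ∂[p,q,r] = [q,r] − [p,r] + [p,q]. For instance
  ∂[0,4,5] = [4,5] − [0,5] + [0,4],
  ∂[1,3,5] = [3,5] − [1,5] + [1,3].
The 12×8 boundary matrix has rank 7 and Smith normal form diag(1,1,1,1,1,1,1).

Computing H_k = (kernel of ∂_k) / (image of ∂_{k+1}):

  H_0: rank C_0 − rank ∂_1 = 6 − 5 = 1, and the invariant factors of ∂_1 are all 1, so H_0 = Z.
  H_1: rank ker ∂_1 − rank ∂_2 = (12 − 5) − 7 = 0, and the invariant factors of ∂_2 are all 1, so H_1 = 0.
  H_2: rank ker ∂_2 − rank ∂_3 = (8 − 7) − 0 = 1, and there is no ∂_3, so H_2 = Z.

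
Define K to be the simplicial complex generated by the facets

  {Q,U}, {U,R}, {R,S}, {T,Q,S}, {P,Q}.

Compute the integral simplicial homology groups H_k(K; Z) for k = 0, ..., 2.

H_0 ≅ Z,  H_1 ≅ Z,  H_2 = 0.

Order the vertices as P < Q < R < S < T < U. Listing each simplex with vertices in this order, K has dimension 2 with simplices:

  0-simplices (6): P, Q, R, S, T, U
  1-simplices (7): PQ, QS, QT, QU, RS, RU, ST
  2-simplices (1): QST

so the chain groups are C_0 ≅ Z^6, C_1 ≅ Z^7, C_2 ≅ Z^1.

Boundary ∂_1: C_1 → C_0 maps an edge to its endpoints' difference, ∂[p,q] = q − p.
The resulting 6×7 matrix has rank 5, and its Smith normal form has invariant factors (1,1,1,1,1).

Boundary ∂_2: C_2 → C_1 sends each 2-simplex [p,q,r] to [q,r] − [p,r] + [p,q]. For instance
  ∂QST = ST − QT + QS.
This gives a 7×1 integer matrix of rank 1; reducing to Smith normal form yields diagonal entries (1).

Reading off H_k = ker ∂_k / im ∂_{k+1}:

  H_0: rank C_0 − rank ∂_1 = 6 − 5 = 1, and the invariant factors of ∂_1 are all 1, so H_0 ≅ Z.
  H_1: rank ker ∂_1 − rank ∂_2 = (7 − 5) − 1 = 1, and the invariant factors of ∂_2 are all 1, so H_1 ≅ Z.
  H_2: rank ker ∂_2 − rank ∂_3 = (1 − 1) − 0 = 0, and there is no ∂_3, so H_2 ≅ 0.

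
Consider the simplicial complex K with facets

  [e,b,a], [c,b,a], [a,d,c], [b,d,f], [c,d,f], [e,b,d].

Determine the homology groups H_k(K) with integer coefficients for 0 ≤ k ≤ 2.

Fix the vertex order a < b < c < d < e < f and write every simplex with vertices in increasing order. Then dim K = 2 and the simplices of K are:

  0-simplices (6): a, b, c, d, e, f
  1-simplices (12): ab, ac, ad, ae, bc, bd, be, bf, cd, cf, de, df
  2-simplices (6): abc, abe, acd, bde, bdf, cdf

so the chain groups are C_0 ≅ Z^6, C_1 ≅ Z^12, C_2 ≅ Z^6.

The boundary map ∂_1: C_1 → C_0 is given by ∂[p,q] = [q] − [p].
This gives a 6×12 integer matrix of rank 5; reducing to Smith normal form yields diagonal entries (1,1,1,1,1).

The boundary map ∂_2: C_2 → C_1 acts by ∂[p,q,r] = [q,r] − [p,r] + [p,q]. For instance
  ∂abe = be − ae + ab,
  ∂bde = de − be + bd.
As a 12×6 matrix over Z this has rank 6, with invariant factors (1,1,1,1,1,1).

Reading off H_k = ker ∂_k / im ∂_{k+1}:

  H_0: rank C_0 − rank ∂_1 = 6 − 5 = 1, and the invariant factors of ∂_1 are all 1, so H_0 ≅ Z.
  H_1: rank ker ∂_1 − rank ∂_2 = (12 − 5) − 6 = 1, and the invariant factors of ∂_2 are all 1, so H_1 ≅ Z.
  H_2: rank ker ∂_2 − rank ∂_3 = (6 − 6) − 0 = 0, and there is no ∂_3, so H_2 ≅ 0.

H_0 ≅ Z,  H_1 ≅ Z,  H_2 = 0.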